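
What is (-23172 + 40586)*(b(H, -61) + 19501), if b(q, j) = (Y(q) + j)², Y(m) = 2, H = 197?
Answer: 400208548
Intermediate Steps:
b(q, j) = (2 + j)²
(-23172 + 40586)*(b(H, -61) + 19501) = (-23172 + 40586)*((2 - 61)² + 19501) = 17414*((-59)² + 19501) = 17414*(3481 + 19501) = 17414*22982 = 400208548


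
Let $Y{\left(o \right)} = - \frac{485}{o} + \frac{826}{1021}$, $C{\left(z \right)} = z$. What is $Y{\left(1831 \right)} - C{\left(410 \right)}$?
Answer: $- \frac{765457689}{1869451} \approx -409.46$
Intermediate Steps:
$Y{\left(o \right)} = \frac{826}{1021} - \frac{485}{o}$ ($Y{\left(o \right)} = - \frac{485}{o} + 826 \cdot \frac{1}{1021} = - \frac{485}{o} + \frac{826}{1021} = \frac{826}{1021} - \frac{485}{o}$)
$Y{\left(1831 \right)} - C{\left(410 \right)} = \left(\frac{826}{1021} - \frac{485}{1831}\right) - 410 = \frac{1017221}{1869451} - 410 = - \frac{765457689}{1869451}$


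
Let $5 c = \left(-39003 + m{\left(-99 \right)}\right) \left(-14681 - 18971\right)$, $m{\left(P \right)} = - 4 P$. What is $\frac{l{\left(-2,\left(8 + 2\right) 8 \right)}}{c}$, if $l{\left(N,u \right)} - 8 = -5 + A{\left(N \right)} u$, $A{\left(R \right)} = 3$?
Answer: $\frac{405}{433067588} \approx 9.3519 \cdot 10^{-7}$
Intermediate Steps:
$c = \frac{1299202764}{5}$ ($c = \frac{\left(-39003 - -396\right) \left(-14681 - 18971\right)}{5} = \frac{\left(-39003 + 396\right) \left(-33652\right)}{5} = \frac{\left(-38607\right) \left(-33652\right)}{5} = \frac{1}{5} \cdot 1299202764 = \frac{1299202764}{5} \approx 2.5984 \cdot 10^{8}$)
$l{\left(N,u \right)} = 3 + 3 u$ ($l{\left(N,u \right)} = 8 + \left(-5 + 3 u\right) = 3 + 3 u$)
$\frac{l{\left(-2,\left(8 + 2\right) 8 \right)}}{c} = \frac{3 + 3 \left(8 + 2\right) 8}{\frac{1299202764}{5}} = \left(3 + 3 \cdot 10 \cdot 8\right) \frac{5}{1299202764} = \left(3 + 3 \cdot 80\right) \frac{5}{1299202764} = \left(3 + 240\right) \frac{5}{1299202764} = 243 \cdot \frac{5}{1299202764} = \frac{405}{433067588}$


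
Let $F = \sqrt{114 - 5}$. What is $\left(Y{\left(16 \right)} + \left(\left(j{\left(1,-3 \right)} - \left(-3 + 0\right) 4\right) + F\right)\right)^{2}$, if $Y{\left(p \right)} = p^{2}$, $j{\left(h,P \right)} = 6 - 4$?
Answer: $\left(270 + \sqrt{109}\right)^{2} \approx 78647.0$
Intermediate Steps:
$j{\left(h,P \right)} = 2$
$F = \sqrt{109} \approx 10.44$
$\left(Y{\left(16 \right)} + \left(\left(j{\left(1,-3 \right)} - \left(-3 + 0\right) 4\right) + F\right)\right)^{2} = \left(16^{2} - \left(-2 - \sqrt{109} + \left(-3 + 0\right) 4\right)\right)^{2} = \left(256 - \left(-2 - 12 - \sqrt{109}\right)\right)^{2} = \left(256 + \left(\left(2 - -12\right) + \sqrt{109}\right)\right)^{2} = \left(256 + \left(\left(2 + 12\right) + \sqrt{109}\right)\right)^{2} = \left(256 + \left(14 + \sqrt{109}\right)\right)^{2} = \left(270 + \sqrt{109}\right)^{2}$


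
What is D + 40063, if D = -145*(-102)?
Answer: 54853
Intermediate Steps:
D = 14790
D + 40063 = 14790 + 40063 = 54853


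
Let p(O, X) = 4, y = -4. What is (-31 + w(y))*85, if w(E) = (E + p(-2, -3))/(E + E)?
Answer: -2635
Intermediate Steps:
w(E) = (4 + E)/(2*E) (w(E) = (E + 4)/(E + E) = (4 + E)/((2*E)) = (4 + E)*(1/(2*E)) = (4 + E)/(2*E))
(-31 + w(y))*85 = (-31 + (1/2)*(4 - 4)/(-4))*85 = (-31 + (1/2)*(-1/4)*0)*85 = (-31 + 0)*85 = -31*85 = -2635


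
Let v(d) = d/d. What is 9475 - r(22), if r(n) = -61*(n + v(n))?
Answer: 10878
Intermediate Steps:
v(d) = 1
r(n) = -61 - 61*n (r(n) = -61*(n + 1) = -61*(1 + n) = -61 - 61*n)
9475 - r(22) = 9475 - (-61 - 61*22) = 9475 - (-61 - 1342) = 9475 - 1*(-1403) = 9475 + 1403 = 10878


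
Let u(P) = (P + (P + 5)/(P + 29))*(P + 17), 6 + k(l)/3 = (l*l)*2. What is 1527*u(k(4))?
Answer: 1222752885/107 ≈ 1.1428e+7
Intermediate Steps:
k(l) = -18 + 6*l² (k(l) = -18 + 3*((l*l)*2) = -18 + 3*(l²*2) = -18 + 3*(2*l²) = -18 + 6*l²)
u(P) = (17 + P)*(P + (5 + P)/(29 + P)) (u(P) = (P + (5 + P)/(29 + P))*(17 + P) = (17 + P)*(P + (5 + P)/(29 + P)))
1527*u(k(4)) = 1527*((85 + (-18 + 6*4²)³ + 47*(-18 + 6*4²)² + 515*(-18 + 6*4²))/(29 + (-18 + 6*4²))) = 1527*((85 + (-18 + 6*16)³ + 47*(-18 + 6*16)² + 515*(-18 + 6*16))/(29 + (-18 + 6*16))) = 1527*((85 + (-18 + 96)³ + 47*(-18 + 96)² + 515*(-18 + 96))/(29 + (-18 + 96))) = 1527*((85 + 78³ + 47*78² + 515*78)/(29 + 78)) = 1527*((85 + 474552 + 47*6084 + 40170)/107) = 1527*((85 + 474552 + 285948 + 40170)/107) = 1527*((1/107)*800755) = 1527*(800755/107) = 1222752885/107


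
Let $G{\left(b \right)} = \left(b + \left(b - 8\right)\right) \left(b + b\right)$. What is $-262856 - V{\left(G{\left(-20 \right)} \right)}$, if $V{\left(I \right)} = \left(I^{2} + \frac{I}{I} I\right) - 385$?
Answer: $-3950791$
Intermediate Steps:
$G{\left(b \right)} = 2 b \left(-8 + 2 b\right)$ ($G{\left(b \right)} = \left(b + \left(b - 8\right)\right) 2 b = \left(b + \left(-8 + b\right)\right) 2 b = \left(-8 + 2 b\right) 2 b = 2 b \left(-8 + 2 b\right)$)
$V{\left(I \right)} = -385 + I + I^{2}$ ($V{\left(I \right)} = \left(I^{2} + 1 I\right) - 385 = \left(I^{2} + I\right) - 385 = \left(I + I^{2}\right) - 385 = -385 + I + I^{2}$)
$-262856 - V{\left(G{\left(-20 \right)} \right)} = -262856 - \left(-385 + 4 \left(-20\right) \left(-4 - 20\right) + \left(4 \left(-20\right) \left(-4 - 20\right)\right)^{2}\right) = -262856 - \left(-385 + 4 \left(-20\right) \left(-24\right) + \left(4 \left(-20\right) \left(-24\right)\right)^{2}\right) = -262856 - \left(-385 + 1920 + 1920^{2}\right) = -262856 - \left(-385 + 1920 + 3686400\right) = -262856 - 3687935 = -3950791$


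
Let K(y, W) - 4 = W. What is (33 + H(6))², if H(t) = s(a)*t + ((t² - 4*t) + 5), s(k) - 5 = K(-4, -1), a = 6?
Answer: 9604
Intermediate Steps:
K(y, W) = 4 + W
s(k) = 8 (s(k) = 5 + (4 - 1) = 5 + 3 = 8)
H(t) = 5 + t² + 4*t (H(t) = 8*t + ((t² - 4*t) + 5) = 8*t + (5 + t² - 4*t) = 5 + t² + 4*t)
(33 + H(6))² = (33 + (5 + 6² + 4*6))² = (33 + (5 + 36 + 24))² = (33 + 65)² = 98² = 9604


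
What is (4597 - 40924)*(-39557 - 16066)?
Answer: 2020616721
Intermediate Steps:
(4597 - 40924)*(-39557 - 16066) = -36327*(-55623) = 2020616721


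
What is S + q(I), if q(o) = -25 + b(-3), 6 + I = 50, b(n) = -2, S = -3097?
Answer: -3124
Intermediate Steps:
I = 44 (I = -6 + 50 = 44)
q(o) = -27 (q(o) = -25 - 2 = -27)
S + q(I) = -3097 - 27 = -3124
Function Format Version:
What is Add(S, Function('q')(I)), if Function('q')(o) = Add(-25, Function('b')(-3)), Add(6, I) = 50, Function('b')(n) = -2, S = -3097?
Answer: -3124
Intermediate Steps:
I = 44 (I = Add(-6, 50) = 44)
Function('q')(o) = -27 (Function('q')(o) = Add(-25, -2) = -27)
Add(S, Function('q')(I)) = Add(-3097, -27) = -3124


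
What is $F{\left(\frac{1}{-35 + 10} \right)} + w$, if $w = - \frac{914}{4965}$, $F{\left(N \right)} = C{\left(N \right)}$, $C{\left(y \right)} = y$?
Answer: $- \frac{5563}{24825} \approx -0.22409$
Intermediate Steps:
$F{\left(N \right)} = N$
$w = - \frac{914}{4965}$ ($w = \left(-914\right) \frac{1}{4965} = - \frac{914}{4965} \approx -0.18409$)
$F{\left(\frac{1}{-35 + 10} \right)} + w = \frac{1}{-35 + 10} - \frac{914}{4965} = \frac{1}{-25} - \frac{914}{4965} = - \frac{1}{25} - \frac{914}{4965} = - \frac{5563}{24825}$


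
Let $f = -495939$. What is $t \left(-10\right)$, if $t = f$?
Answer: $4959390$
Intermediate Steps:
$t = -495939$
$t \left(-10\right) = \left(-495939\right) \left(-10\right) = 4959390$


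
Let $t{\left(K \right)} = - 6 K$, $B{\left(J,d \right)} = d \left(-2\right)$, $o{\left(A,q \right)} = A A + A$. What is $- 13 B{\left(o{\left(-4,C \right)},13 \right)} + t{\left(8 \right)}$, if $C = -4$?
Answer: $290$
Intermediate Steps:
$o{\left(A,q \right)} = A + A^{2}$ ($o{\left(A,q \right)} = A^{2} + A = A + A^{2}$)
$B{\left(J,d \right)} = - 2 d$
$- 13 B{\left(o{\left(-4,C \right)},13 \right)} + t{\left(8 \right)} = - 13 \left(\left(-2\right) 13\right) - 48 = \left(-13\right) \left(-26\right) - 48 = 338 - 48 = 290$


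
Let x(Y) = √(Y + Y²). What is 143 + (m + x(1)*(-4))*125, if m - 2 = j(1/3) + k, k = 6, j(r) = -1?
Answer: 1018 - 500*√2 ≈ 310.89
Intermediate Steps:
m = 7 (m = 2 + (-1 + 6) = 2 + 5 = 7)
143 + (m + x(1)*(-4))*125 = 143 + (7 + √(1*(1 + 1))*(-4))*125 = 143 + (7 + √(1*2)*(-4))*125 = 143 + (7 + √2*(-4))*125 = 143 + (7 - 4*√2)*125 = 143 + (875 - 500*√2) = 1018 - 500*√2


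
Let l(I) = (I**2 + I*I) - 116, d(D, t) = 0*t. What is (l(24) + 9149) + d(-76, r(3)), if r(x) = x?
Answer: 10185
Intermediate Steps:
d(D, t) = 0
l(I) = -116 + 2*I**2 (l(I) = (I**2 + I**2) - 116 = 2*I**2 - 116 = -116 + 2*I**2)
(l(24) + 9149) + d(-76, r(3)) = ((-116 + 2*24**2) + 9149) + 0 = ((-116 + 2*576) + 9149) + 0 = ((-116 + 1152) + 9149) + 0 = (1036 + 9149) + 0 = 10185 + 0 = 10185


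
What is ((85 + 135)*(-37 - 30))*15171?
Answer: -223620540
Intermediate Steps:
((85 + 135)*(-37 - 30))*15171 = (220*(-67))*15171 = -14740*15171 = -223620540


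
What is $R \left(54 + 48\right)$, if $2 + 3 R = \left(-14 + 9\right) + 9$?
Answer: $68$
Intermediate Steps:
$R = \frac{2}{3}$ ($R = - \frac{2}{3} + \frac{\left(-14 + 9\right) + 9}{3} = - \frac{2}{3} + \frac{-5 + 9}{3} = - \frac{2}{3} + \frac{1}{3} \cdot 4 = - \frac{2}{3} + \frac{4}{3} = \frac{2}{3} \approx 0.66667$)
$R \left(54 + 48\right) = \frac{2 \left(54 + 48\right)}{3} = \frac{2}{3} \cdot 102 = 68$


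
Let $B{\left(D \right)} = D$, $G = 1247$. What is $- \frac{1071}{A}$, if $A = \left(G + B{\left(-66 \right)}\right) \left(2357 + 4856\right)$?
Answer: $- \frac{1071}{8518553} \approx -0.00012573$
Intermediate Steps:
$A = 8518553$ ($A = \left(1247 - 66\right) \left(2357 + 4856\right) = 1181 \cdot 7213 = 8518553$)
$- \frac{1071}{A} = - \frac{1071}{8518553}$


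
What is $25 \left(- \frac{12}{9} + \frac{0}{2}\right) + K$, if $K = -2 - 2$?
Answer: $- \frac{112}{3} \approx -37.333$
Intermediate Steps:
$K = -4$ ($K = -2 - 2 = -4$)
$25 \left(- \frac{12}{9} + \frac{0}{2}\right) + K = 25 \left(- \frac{12}{9} + \frac{0}{2}\right) - 4 = 25 \left(\left(-12\right) \frac{1}{9} + 0 \cdot \frac{1}{2}\right) - 4 = 25 \left(- \frac{4}{3} + 0\right) - 4 = 25 \left(- \frac{4}{3}\right) - 4 = - \frac{100}{3} - 4 = - \frac{112}{3}$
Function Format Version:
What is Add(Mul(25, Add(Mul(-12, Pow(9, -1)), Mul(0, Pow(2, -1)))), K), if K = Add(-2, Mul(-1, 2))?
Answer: Rational(-112, 3) ≈ -37.333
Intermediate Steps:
K = -4 (K = Add(-2, -2) = -4)
Add(Mul(25, Add(Mul(-12, Pow(9, -1)), Mul(0, Pow(2, -1)))), K) = Add(Mul(25, Add(Mul(-12, Pow(9, -1)), Mul(0, Pow(2, -1)))), -4) = Add(Mul(25, Add(Mul(-12, Rational(1, 9)), Mul(0, Rational(1, 2)))), -4) = Add(Mul(25, Add(Rational(-4, 3), 0)), -4) = Add(Mul(25, Rational(-4, 3)), -4) = Add(Rational(-100, 3), -4) = Rational(-112, 3)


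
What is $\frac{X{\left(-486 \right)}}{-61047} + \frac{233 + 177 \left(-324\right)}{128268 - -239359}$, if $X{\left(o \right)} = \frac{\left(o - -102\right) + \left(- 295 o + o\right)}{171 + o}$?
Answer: $- \frac{3669906895}{24804896571} \approx -0.14795$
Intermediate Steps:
$X{\left(o \right)} = \frac{102 - 293 o}{171 + o}$ ($X{\left(o \right)} = \frac{\left(o + 102\right) - 294 o}{171 + o} = \frac{\left(102 + o\right) - 294 o}{171 + o} = \frac{102 - 293 o}{171 + o}$)
$\frac{X{\left(-486 \right)}}{-61047} + \frac{233 + 177 \left(-324\right)}{128268 - -239359} = \frac{\frac{1}{171 - 486} \left(102 - -142398\right)}{-61047} + \frac{233 + 177 \left(-324\right)}{128268 - -239359} = \frac{102 + 142398}{-315} \left(- \frac{1}{61047}\right) + \frac{233 - 57348}{128268 + 239359} = \left(- \frac{1}{315}\right) 142500 \left(- \frac{1}{61047}\right) - \frac{57115}{367627} = \left(- \frac{9500}{21}\right) \left(- \frac{1}{61047}\right) - \frac{57115}{367627} = \frac{500}{67473} - \frac{57115}{367627} = - \frac{3669906895}{24804896571}$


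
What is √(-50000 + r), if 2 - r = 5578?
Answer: 2*I*√13894 ≈ 235.75*I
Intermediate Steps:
r = -5576 (r = 2 - 1*5578 = 2 - 5578 = -5576)
√(-50000 + r) = √(-50000 - 5576) = √(-55576) = 2*I*√13894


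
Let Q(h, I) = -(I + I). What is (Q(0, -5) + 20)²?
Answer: 900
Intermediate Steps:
Q(h, I) = -2*I
(Q(0, -5) + 20)² = (-2*(-5) + 20)² = (10 + 20)² = 30² = 900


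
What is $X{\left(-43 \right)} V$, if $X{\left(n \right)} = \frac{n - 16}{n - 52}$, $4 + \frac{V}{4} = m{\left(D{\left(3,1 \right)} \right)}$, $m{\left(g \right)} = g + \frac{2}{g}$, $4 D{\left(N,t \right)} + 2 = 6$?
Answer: $- \frac{236}{95} \approx -2.4842$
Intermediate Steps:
$D{\left(N,t \right)} = 1$ ($D{\left(N,t \right)} = - \frac{1}{2} + \frac{1}{4} \cdot 6 = - \frac{1}{2} + \frac{3}{2} = 1$)
$V = -4$ ($V = -16 + 4 \left(1 + \frac{2}{1}\right) = -16 + 4 \left(1 + 2 \cdot 1\right) = -16 + 4 \left(1 + 2\right) = -16 + 4 \cdot 3 = -16 + 12 = -4$)
$X{\left(n \right)} = \frac{-16 + n}{-52 + n}$
$X{\left(-43 \right)} V = \frac{-16 - 43}{-52 - 43} \left(-4\right) = \frac{1}{-95} \left(-59\right) \left(-4\right) = \left(- \frac{1}{95}\right) \left(-59\right) \left(-4\right) = \frac{59}{95} \left(-4\right) = - \frac{236}{95}$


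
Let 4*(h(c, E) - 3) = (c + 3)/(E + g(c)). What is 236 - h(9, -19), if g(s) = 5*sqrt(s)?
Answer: 935/4 ≈ 233.75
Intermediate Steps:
h(c, E) = 3 + (3 + c)/(4*(E + 5*sqrt(c))) (h(c, E) = 3 + ((c + 3)/(E + 5*sqrt(c)))/4 = 3 + ((3 + c)/(E + 5*sqrt(c)))/4 = 3 + (3 + c)/(4*(E + 5*sqrt(c))))
236 - h(9, -19) = 236 - (3 + 9 + 12*(-19) + 60*sqrt(9))/(4*(-19 + 5*sqrt(9))) = 236 - (3 + 9 - 228 + 60*3)/(4*(-19 + 5*3)) = 236 - (3 + 9 - 228 + 180)/(4*(-19 + 15)) = 236 - (-36)/(4*(-4)) = 236 - (-1)*(-36)/(4*4) = 236 - 1*9/4 = 236 - 9/4 = 935/4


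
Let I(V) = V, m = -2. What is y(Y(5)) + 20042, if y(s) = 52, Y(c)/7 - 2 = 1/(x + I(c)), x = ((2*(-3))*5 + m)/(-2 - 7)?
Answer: 20094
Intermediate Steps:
x = 32/9 (x = ((2*(-3))*5 - 2)/(-2 - 7) = (-6*5 - 2)/(-9) = (-30 - 2)*(-⅑) = -32*(-⅑) = 32/9 ≈ 3.5556)
Y(c) = 14 + 7/(32/9 + c)
y(Y(5)) + 20042 = 52 + 20042 = 20094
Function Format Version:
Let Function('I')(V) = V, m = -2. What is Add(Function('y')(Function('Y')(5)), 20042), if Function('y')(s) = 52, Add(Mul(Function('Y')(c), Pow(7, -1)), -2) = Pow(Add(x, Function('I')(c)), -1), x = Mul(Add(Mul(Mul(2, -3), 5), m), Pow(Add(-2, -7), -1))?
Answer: 20094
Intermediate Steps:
x = Rational(32, 9) (x = Mul(Add(Mul(Mul(2, -3), 5), -2), Pow(Add(-2, -7), -1)) = Mul(Add(Mul(-6, 5), -2), Pow(-9, -1)) = Mul(Add(-30, -2), Rational(-1, 9)) = Mul(-32, Rational(-1, 9)) = Rational(32, 9) ≈ 3.5556)
Function('Y')(c) = Add(14, Mul(7, Pow(Add(Rational(32, 9), c), -1)))
Add(Function('y')(Function('Y')(5)), 20042) = Add(52, 20042) = 20094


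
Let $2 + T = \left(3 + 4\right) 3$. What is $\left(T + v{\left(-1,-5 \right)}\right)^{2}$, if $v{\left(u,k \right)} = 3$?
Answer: $484$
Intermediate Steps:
$T = 19$ ($T = -2 + \left(3 + 4\right) 3 = -2 + 7 \cdot 3 = -2 + 21 = 19$)
$\left(T + v{\left(-1,-5 \right)}\right)^{2} = \left(19 + 3\right)^{2} = 22^{2} = 484$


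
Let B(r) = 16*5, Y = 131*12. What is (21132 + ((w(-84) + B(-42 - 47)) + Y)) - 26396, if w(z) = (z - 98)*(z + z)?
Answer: 26964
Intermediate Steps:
w(z) = 2*z*(-98 + z) (w(z) = (-98 + z)*(2*z) = 2*z*(-98 + z))
Y = 1572
B(r) = 80
(21132 + ((w(-84) + B(-42 - 47)) + Y)) - 26396 = (21132 + ((2*(-84)*(-98 - 84) + 80) + 1572)) - 26396 = (21132 + ((2*(-84)*(-182) + 80) + 1572)) - 26396 = (21132 + ((30576 + 80) + 1572)) - 26396 = (21132 + (30656 + 1572)) - 26396 = (21132 + 32228) - 26396 = 53360 - 26396 = 26964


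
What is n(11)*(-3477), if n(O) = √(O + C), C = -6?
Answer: -3477*√5 ≈ -7774.8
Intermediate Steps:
n(O) = √(-6 + O) (n(O) = √(O - 6) = √(-6 + O))
n(11)*(-3477) = √(-6 + 11)*(-3477) = √5*(-3477) = -3477*√5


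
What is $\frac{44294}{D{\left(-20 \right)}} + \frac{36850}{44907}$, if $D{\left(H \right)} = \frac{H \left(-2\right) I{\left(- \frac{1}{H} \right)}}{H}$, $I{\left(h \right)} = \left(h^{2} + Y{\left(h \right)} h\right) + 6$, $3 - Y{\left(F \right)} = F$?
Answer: $- \frac{6628858010}{1841187} \approx -3600.3$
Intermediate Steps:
$Y{\left(F \right)} = 3 - F$
$I{\left(h \right)} = 6 + h^{2} + h \left(3 - h\right)$ ($I{\left(h \right)} = \left(h^{2} + \left(3 - h\right) h\right) + 6 = \left(h^{2} + h \left(3 - h\right)\right) + 6 = 6 + h^{2} + h \left(3 - h\right)$)
$D{\left(H \right)} = -12 + \frac{6}{H}$ ($D{\left(H \right)} = \frac{H \left(-2\right) \left(6 + 3 \left(- \frac{1}{H}\right)\right)}{H} = \frac{- 2 H \left(6 - \frac{3}{H}\right)}{H} = \frac{\left(-2\right) H \left(6 - \frac{3}{H}\right)}{H} = -12 + \frac{6}{H}$)
$\frac{44294}{D{\left(-20 \right)}} + \frac{36850}{44907} = \frac{44294}{-12 + \frac{6}{-20}} + \frac{36850}{44907} = \frac{44294}{-12 + 6 \left(- \frac{1}{20}\right)} + 36850 \cdot \frac{1}{44907} = \frac{44294}{-12 - \frac{3}{10}} + \frac{36850}{44907} = \frac{44294}{- \frac{123}{10}} + \frac{36850}{44907} = 44294 \left(- \frac{10}{123}\right) + \frac{36850}{44907} = - \frac{442940}{123} + \frac{36850}{44907} = - \frac{6628858010}{1841187}$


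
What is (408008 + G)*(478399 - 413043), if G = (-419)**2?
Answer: 38139735564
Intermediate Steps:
G = 175561
(408008 + G)*(478399 - 413043) = (408008 + 175561)*(478399 - 413043) = 583569*65356 = 38139735564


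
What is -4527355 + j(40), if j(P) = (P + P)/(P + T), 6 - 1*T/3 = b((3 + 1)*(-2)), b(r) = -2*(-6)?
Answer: -49800865/11 ≈ -4.5274e+6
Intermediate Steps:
b(r) = 12
T = -18 (T = 18 - 3*12 = 18 - 36 = -18)
j(P) = 2*P/(-18 + P) (j(P) = (P + P)/(P - 18) = (2*P)/(-18 + P) = 2*P/(-18 + P))
-4527355 + j(40) = -4527355 + 2*40/(-18 + 40) = -4527355 + 2*40/22 = -4527355 + 2*40*(1/22) = -4527355 + 40/11 = -49800865/11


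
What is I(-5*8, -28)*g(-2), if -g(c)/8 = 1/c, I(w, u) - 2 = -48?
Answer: -184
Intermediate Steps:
I(w, u) = -46 (I(w, u) = 2 - 48 = -46)
g(c) = -8/c
I(-5*8, -28)*g(-2) = -(-368)/(-2) = -(-368)*(-1)/2 = -46*4 = -184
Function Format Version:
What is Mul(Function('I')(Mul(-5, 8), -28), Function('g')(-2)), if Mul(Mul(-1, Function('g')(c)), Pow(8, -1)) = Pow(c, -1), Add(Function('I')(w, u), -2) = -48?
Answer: -184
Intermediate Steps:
Function('I')(w, u) = -46 (Function('I')(w, u) = Add(2, -48) = -46)
Function('g')(c) = Mul(-8, Pow(c, -1))
Mul(Function('I')(Mul(-5, 8), -28), Function('g')(-2)) = Mul(-46, Mul(-8, Pow(-2, -1))) = Mul(-46, Mul(-8, Rational(-1, 2))) = Mul(-46, 4) = -184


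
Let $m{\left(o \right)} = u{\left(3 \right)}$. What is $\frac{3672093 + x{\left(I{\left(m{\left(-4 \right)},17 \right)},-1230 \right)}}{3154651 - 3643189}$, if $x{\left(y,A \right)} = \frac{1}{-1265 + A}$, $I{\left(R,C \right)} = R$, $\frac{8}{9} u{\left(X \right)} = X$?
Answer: $- \frac{4580936017}{609451155} \approx -7.5165$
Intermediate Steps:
$u{\left(X \right)} = \frac{9 X}{8}$
$m{\left(o \right)} = \frac{27}{8}$ ($m{\left(o \right)} = \frac{9}{8} \cdot 3 = \frac{27}{8}$)
$\frac{3672093 + x{\left(I{\left(m{\left(-4 \right)},17 \right)},-1230 \right)}}{3154651 - 3643189} = \frac{3672093 + \frac{1}{-1265 - 1230}}{3154651 - 3643189} = \frac{3672093 + \frac{1}{-2495}}{-488538} = \left(3672093 - \frac{1}{2495}\right) \left(- \frac{1}{488538}\right) = \frac{9161872034}{2495} \left(- \frac{1}{488538}\right) = - \frac{4580936017}{609451155}$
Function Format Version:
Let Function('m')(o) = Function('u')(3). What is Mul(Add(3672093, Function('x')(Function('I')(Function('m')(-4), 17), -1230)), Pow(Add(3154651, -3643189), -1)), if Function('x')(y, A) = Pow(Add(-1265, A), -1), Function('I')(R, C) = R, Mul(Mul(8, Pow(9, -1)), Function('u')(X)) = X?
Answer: Rational(-4580936017, 609451155) ≈ -7.5165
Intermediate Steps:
Function('u')(X) = Mul(Rational(9, 8), X)
Function('m')(o) = Rational(27, 8) (Function('m')(o) = Mul(Rational(9, 8), 3) = Rational(27, 8))
Mul(Add(3672093, Function('x')(Function('I')(Function('m')(-4), 17), -1230)), Pow(Add(3154651, -3643189), -1)) = Mul(Add(3672093, Pow(Add(-1265, -1230), -1)), Pow(Add(3154651, -3643189), -1)) = Mul(Add(3672093, Pow(-2495, -1)), Pow(-488538, -1)) = Mul(Add(3672093, Rational(-1, 2495)), Rational(-1, 488538)) = Mul(Rational(9161872034, 2495), Rational(-1, 488538)) = Rational(-4580936017, 609451155)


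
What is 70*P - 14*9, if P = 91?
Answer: 6244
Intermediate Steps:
70*P - 14*9 = 70*91 - 14*9 = 6370 - 126 = 6244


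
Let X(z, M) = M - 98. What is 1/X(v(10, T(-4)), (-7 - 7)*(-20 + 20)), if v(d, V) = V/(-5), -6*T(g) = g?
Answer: -1/98 ≈ -0.010204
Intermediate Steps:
T(g) = -g/6
v(d, V) = -V/5 (v(d, V) = V*(-⅕) = -V/5)
X(z, M) = -98 + M
1/X(v(10, T(-4)), (-7 - 7)*(-20 + 20)) = 1/(-98 + (-7 - 7)*(-20 + 20)) = 1/(-98 - 14*0) = 1/(-98 + 0) = 1/(-98) = -1/98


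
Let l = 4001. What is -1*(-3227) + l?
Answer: 7228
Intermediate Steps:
-1*(-3227) + l = -1*(-3227) + 4001 = 3227 + 4001 = 7228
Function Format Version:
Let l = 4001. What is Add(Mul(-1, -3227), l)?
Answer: 7228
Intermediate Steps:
Add(Mul(-1, -3227), l) = Add(Mul(-1, -3227), 4001) = Add(3227, 4001) = 7228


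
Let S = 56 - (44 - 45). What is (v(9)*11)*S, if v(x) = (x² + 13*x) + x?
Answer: 129789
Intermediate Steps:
S = 57 (S = 56 - 1*(-1) = 56 + 1 = 57)
v(x) = x² + 14*x
(v(9)*11)*S = ((9*(14 + 9))*11)*57 = ((9*23)*11)*57 = (207*11)*57 = 2277*57 = 129789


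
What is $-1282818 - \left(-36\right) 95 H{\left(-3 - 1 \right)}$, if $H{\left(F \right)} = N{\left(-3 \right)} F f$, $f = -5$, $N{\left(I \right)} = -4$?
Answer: $-1556418$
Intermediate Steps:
$H{\left(F \right)} = 20 F$ ($H{\left(F \right)} = - 4 F \left(-5\right) = 20 F$)
$-1282818 - \left(-36\right) 95 H{\left(-3 - 1 \right)} = -1282818 - \left(-36\right) 95 \cdot 20 \left(-3 - 1\right) = -1282818 - - 3420 \cdot 20 \left(-3 - 1\right) = -1282818 - - 3420 \cdot 20 \left(-4\right) = -1282818 - \left(-3420\right) \left(-80\right) = -1282818 - 273600 = -1556418$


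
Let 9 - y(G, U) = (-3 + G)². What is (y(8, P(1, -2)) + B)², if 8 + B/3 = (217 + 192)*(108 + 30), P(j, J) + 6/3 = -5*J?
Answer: 28657749796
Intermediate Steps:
P(j, J) = -2 - 5*J
y(G, U) = 9 - (-3 + G)²
B = 169302 (B = -24 + 3*((217 + 192)*(108 + 30)) = -24 + 3*(409*138) = -24 + 3*56442 = -24 + 169326 = 169302)
(y(8, P(1, -2)) + B)² = (8*(6 - 1*8) + 169302)² = (8*(6 - 8) + 169302)² = (8*(-2) + 169302)² = (-16 + 169302)² = 169286² = 28657749796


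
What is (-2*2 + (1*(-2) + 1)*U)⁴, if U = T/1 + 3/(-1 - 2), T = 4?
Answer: 2401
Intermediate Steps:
U = 3 (U = 4/1 + 3/(-1 - 2) = 4*1 + 3/(-3) = 4 + 3*(-⅓) = 4 - 1 = 3)
(-2*2 + (1*(-2) + 1)*U)⁴ = (-2*2 + (1*(-2) + 1)*3)⁴ = (-4 + (-2 + 1)*3)⁴ = (-4 - 1*3)⁴ = (-4 - 3)⁴ = (-7)⁴ = 2401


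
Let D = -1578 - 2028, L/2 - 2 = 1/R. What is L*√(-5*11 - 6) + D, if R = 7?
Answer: -3606 + 30*I*√61/7 ≈ -3606.0 + 33.472*I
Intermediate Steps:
L = 30/7 (L = 4 + 2/7 = 30/7 ≈ 4.2857)
D = -3606
L*√(-5*11 - 6) + D = 30*√(-5*11 - 6)/7 - 3606 = 30*√(-55 - 6)/7 - 3606 = 30*√(-61)/7 - 3606 = 30*(I*√61)/7 - 3606 = 30*I*√61/7 - 3606 = -3606 + 30*I*√61/7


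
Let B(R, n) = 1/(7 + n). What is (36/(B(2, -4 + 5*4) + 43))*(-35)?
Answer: -322/11 ≈ -29.273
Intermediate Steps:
(36/(B(2, -4 + 5*4) + 43))*(-35) = (36/(1/(7 + (-4 + 5*4)) + 43))*(-35) = (36/(1/(7 + (-4 + 20)) + 43))*(-35) = (36/(1/(7 + 16) + 43))*(-35) = (36/(1/23 + 43))*(-35) = (36/(990/23))*(-35) = ((23/990)*36)*(-35) = (46/55)*(-35) = -322/11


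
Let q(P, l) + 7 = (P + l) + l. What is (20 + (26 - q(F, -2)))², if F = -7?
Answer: 4096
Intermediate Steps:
q(P, l) = -7 + P + 2*l (q(P, l) = -7 + ((P + l) + l) = -7 + (P + 2*l) = -7 + P + 2*l)
(20 + (26 - q(F, -2)))² = (20 + (26 - (-7 - 7 + 2*(-2))))² = (20 + (26 - (-7 - 7 - 4)))² = (20 + (26 - 1*(-18)))² = (20 + (26 + 18))² = (20 + 44)² = 64² = 4096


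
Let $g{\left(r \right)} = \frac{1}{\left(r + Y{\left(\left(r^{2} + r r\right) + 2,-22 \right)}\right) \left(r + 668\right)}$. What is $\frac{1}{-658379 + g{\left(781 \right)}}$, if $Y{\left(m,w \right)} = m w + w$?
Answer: $- \frac{38887637481}{25602803877103300} \approx -1.5189 \cdot 10^{-6}$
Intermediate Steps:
$Y{\left(m,w \right)} = w + m w$
$g{\left(r \right)} = \frac{1}{\left(668 + r\right) \left(-66 + r - 44 r^{2}\right)}$ ($g{\left(r \right)} = \frac{1}{\left(r - 22 \left(1 + \left(\left(r^{2} + r r\right) + 2\right)\right)\right) \left(r + 668\right)} = \frac{1}{\left(r - 22 \left(1 + \left(\left(r^{2} + r^{2}\right) + 2\right)\right)\right) \left(668 + r\right)} = \frac{1}{\left(r - 22 \left(1 + \left(2 r^{2} + 2\right)\right)\right) \left(668 + r\right)} = \frac{1}{\left(r - 22 \left(1 + \left(2 + 2 r^{2}\right)\right)\right) \left(668 + r\right)} = \frac{1}{\left(r - 22 \left(3 + 2 r^{2}\right)\right) \left(668 + r\right)} = \frac{1}{\left(r - \left(66 + 44 r^{2}\right)\right) \left(668 + r\right)} = \frac{1}{\left(-66 + r - 44 r^{2}\right) \left(668 + r\right)} = \frac{1}{\left(668 + r\right) \left(-66 + r - 44 r^{2}\right)}$)
$\frac{1}{-658379 + g{\left(781 \right)}} = \frac{1}{-658379 - \frac{1}{44088 - 470162 + 44 \cdot 781^{3} + 29391 \cdot 781^{2}}} = \frac{1}{-658379 - \frac{1}{44088 - 470162 + 44 \cdot 476379541 + 29391 \cdot 609961}} = \frac{1}{-658379 - \frac{1}{44088 - 470162 + 20960699804 + 17927363751}} = \frac{1}{-658379 - \frac{1}{38887637481}} = \frac{1}{- \frac{25602803877103300}{38887637481}} = - \frac{38887637481}{25602803877103300}$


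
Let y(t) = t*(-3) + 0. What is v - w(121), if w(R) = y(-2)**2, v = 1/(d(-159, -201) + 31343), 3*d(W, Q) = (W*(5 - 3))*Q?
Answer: -1895363/52649 ≈ -36.000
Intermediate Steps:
y(t) = -3*t (y(t) = -3*t + 0 = -3*t)
d(W, Q) = 2*Q*W/3 (d(W, Q) = ((W*(5 - 3))*Q)/3 = ((W*2)*Q)/3 = ((2*W)*Q)/3 = (2*Q*W)/3 = 2*Q*W/3)
v = 1/52649 (v = 1/((2/3)*(-201)*(-159) + 31343) = 1/(21306 + 31343) = 1/52649 ≈ 1.8994e-5)
w(R) = 36 (w(R) = (-3*(-2))**2 = 6**2 = 36)
v - w(121) = 1/52649 - 1*36 = 1/52649 - 36 = -1895363/52649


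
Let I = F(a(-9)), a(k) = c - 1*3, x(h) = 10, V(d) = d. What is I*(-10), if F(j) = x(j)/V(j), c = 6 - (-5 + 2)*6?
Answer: -100/21 ≈ -4.7619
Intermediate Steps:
c = 24 (c = 6 - (-3)*6 = 6 - 1*(-18) = 6 + 18 = 24)
a(k) = 21 (a(k) = 24 - 1*3 = 24 - 3 = 21)
F(j) = 10/j
I = 10/21 ≈ 0.47619
I*(-10) = (10/21)*(-10) = -100/21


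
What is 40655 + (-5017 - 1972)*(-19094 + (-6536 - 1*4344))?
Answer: 209528941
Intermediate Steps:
40655 + (-5017 - 1972)*(-19094 + (-6536 - 1*4344)) = 40655 - 6989*(-19094 + (-6536 - 4344)) = 40655 - 6989*(-19094 - 10880) = 40655 - 6989*(-29974) = 40655 + 209488286 = 209528941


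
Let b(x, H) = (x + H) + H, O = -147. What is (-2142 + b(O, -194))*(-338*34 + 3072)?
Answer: 22540340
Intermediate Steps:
b(x, H) = x + 2*H (b(x, H) = (H + x) + H = x + 2*H)
(-2142 + b(O, -194))*(-338*34 + 3072) = (-2142 + (-147 + 2*(-194)))*(-338*34 + 3072) = (-2142 + (-147 - 388))*(-11492 + 3072) = (-2142 - 535)*(-8420) = -2677*(-8420) = 22540340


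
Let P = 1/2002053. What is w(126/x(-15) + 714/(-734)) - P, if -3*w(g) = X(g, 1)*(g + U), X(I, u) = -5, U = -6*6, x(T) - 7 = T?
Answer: -258254828203/2939013804 ≈ -87.871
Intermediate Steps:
x(T) = 7 + T
U = -36
P = 1/2002053 ≈ 4.9949e-7
w(g) = -60 + 5*g/3 (w(g) = -(-5)*(g - 36)/3 = -(-5)*(-36 + g)/3 = -(180 - 5*g)/3 = -60 + 5*g/3)
w(126/x(-15) + 714/(-734)) - P = (-60 + 5*(126/(7 - 15) + 714/(-734))/3) - 1*1/2002053 = (-60 + 5*(126/(-8) + 714*(-1/734))/3) - 1/2002053 = (-60 + 5*(126*(-⅛) - 357/367)/3) - 1/2002053 = (-60 + 5*(-63/4 - 357/367)/3) - 1/2002053 = (-60 + (5/3)*(-24549/1468)) - 1/2002053 = (-60 - 40915/1468) - 1/2002053 = -128995/1468 - 1/2002053 = -258254828203/2939013804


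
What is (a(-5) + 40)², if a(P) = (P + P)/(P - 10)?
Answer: 14884/9 ≈ 1653.8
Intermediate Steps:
a(P) = 2*P/(-10 + P) (a(P) = (2*P)/(-10 + P) = 2*P/(-10 + P))
(a(-5) + 40)² = (2*(-5)/(-10 - 5) + 40)² = (2*(-5)/(-15) + 40)² = (2*(-5)*(-1/15) + 40)² = (⅔ + 40)² = (122/3)² = 14884/9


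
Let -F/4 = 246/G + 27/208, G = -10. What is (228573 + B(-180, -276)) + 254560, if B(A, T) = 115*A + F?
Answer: 120258029/260 ≈ 4.6253e+5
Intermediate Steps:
F = 25449/260 (F = -4*(246/(-10) + 27/208) = -4*(246*(-⅒) + 27*(1/208)) = -4*(-123/5 + 27/208) = -4*(-25449/1040) = 25449/260 ≈ 97.881)
B(A, T) = 25449/260 + 115*A (B(A, T) = 115*A + 25449/260 = 25449/260 + 115*A)
(228573 + B(-180, -276)) + 254560 = (228573 + (25449/260 + 115*(-180))) + 254560 = (228573 + (25449/260 - 20700)) + 254560 = (228573 - 5356551/260) + 254560 = 54072429/260 + 254560 = 120258029/260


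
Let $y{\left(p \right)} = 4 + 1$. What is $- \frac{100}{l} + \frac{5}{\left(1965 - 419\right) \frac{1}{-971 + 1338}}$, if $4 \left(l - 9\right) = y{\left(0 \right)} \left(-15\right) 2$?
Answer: $\frac{413795}{88122} \approx 4.6957$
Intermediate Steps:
$y{\left(p \right)} = 5$
$l = - \frac{57}{2}$ ($l = 9 + \frac{5 \left(-15\right) 2}{4} = 9 + \frac{\left(-75\right) 2}{4} = 9 + \frac{1}{4} \left(-150\right) = 9 - \frac{75}{2} = - \frac{57}{2} \approx -28.5$)
$- \frac{100}{l} + \frac{5}{\left(1965 - 419\right) \frac{1}{-971 + 1338}} = - \frac{100}{- \frac{57}{2}} + \frac{5}{\left(1965 - 419\right) \frac{1}{-971 + 1338}} = \left(-100\right) \left(- \frac{2}{57}\right) + \frac{5}{1546 \cdot \frac{1}{367}} = \frac{200}{57} + \frac{5}{1546 \cdot \frac{1}{367}} = \frac{200}{57} + \frac{5}{\frac{1546}{367}} = \frac{200}{57} + 5 \cdot \frac{367}{1546} = \frac{200}{57} + \frac{1835}{1546} = \frac{413795}{88122}$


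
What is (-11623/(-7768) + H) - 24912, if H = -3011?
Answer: -216894241/7768 ≈ -27922.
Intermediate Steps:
(-11623/(-7768) + H) - 24912 = (-11623/(-7768) - 3011) - 24912 = (-11623*(-1/7768) - 3011) - 24912 = (11623/7768 - 3011) - 24912 = -23377825/7768 - 24912 = -216894241/7768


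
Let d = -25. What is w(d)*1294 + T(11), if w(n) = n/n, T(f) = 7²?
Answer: 1343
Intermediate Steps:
T(f) = 49
w(n) = 1
w(d)*1294 + T(11) = 1*1294 + 49 = 1294 + 49 = 1343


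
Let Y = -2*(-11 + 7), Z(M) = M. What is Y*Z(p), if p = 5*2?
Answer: 80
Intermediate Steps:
p = 10
Y = 8 (Y = -2*(-4) = 8)
Y*Z(p) = 8*10 = 80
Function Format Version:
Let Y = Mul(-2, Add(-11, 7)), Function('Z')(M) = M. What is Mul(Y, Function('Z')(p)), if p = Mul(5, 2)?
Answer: 80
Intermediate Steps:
p = 10
Y = 8 (Y = Mul(-2, -4) = 8)
Mul(Y, Function('Z')(p)) = Mul(8, 10) = 80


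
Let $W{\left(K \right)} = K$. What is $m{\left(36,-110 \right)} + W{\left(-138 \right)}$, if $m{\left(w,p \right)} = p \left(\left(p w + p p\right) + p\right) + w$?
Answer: $-883402$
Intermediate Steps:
$m{\left(w,p \right)} = w + p \left(p + p^{2} + p w\right)$ ($m{\left(w,p \right)} = p \left(\left(p w + p^{2}\right) + p\right) + w = p \left(\left(p^{2} + p w\right) + p\right) + w = p \left(p + p^{2} + p w\right) + w = w + p \left(p + p^{2} + p w\right)$)
$m{\left(36,-110 \right)} + W{\left(-138 \right)} = \left(36 + \left(-110\right)^{2} + \left(-110\right)^{3} + 36 \left(-110\right)^{2}\right) - 138 = \left(36 + 12100 - 1331000 + 36 \cdot 12100\right) - 138 = \left(36 + 12100 - 1331000 + 435600\right) - 138 = -883264 - 138 = -883402$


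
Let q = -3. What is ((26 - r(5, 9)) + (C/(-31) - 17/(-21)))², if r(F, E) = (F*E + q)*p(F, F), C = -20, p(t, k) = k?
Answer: 14122232569/423801 ≈ 33323.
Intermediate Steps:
r(F, E) = F*(-3 + E*F) (r(F, E) = (F*E - 3)*F = (E*F - 3)*F = (-3 + E*F)*F = F*(-3 + E*F))
((26 - r(5, 9)) + (C/(-31) - 17/(-21)))² = ((26 - 5*(-3 + 9*5)) + (-20/(-31) - 17/(-21)))² = ((26 - 5*(-3 + 45)) + (-20*(-1/31) - 17*(-1/21)))² = ((26 - 5*42) + (20/31 + 17/21))² = ((26 - 1*210) + 947/651)² = ((26 - 210) + 947/651)² = (-184 + 947/651)² = (-118837/651)² = 14122232569/423801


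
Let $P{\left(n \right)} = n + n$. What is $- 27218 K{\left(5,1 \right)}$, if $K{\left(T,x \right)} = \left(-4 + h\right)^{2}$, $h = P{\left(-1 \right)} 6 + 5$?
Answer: $-3293378$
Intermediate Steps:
$P{\left(n \right)} = 2 n$
$h = -7$ ($h = 2 \left(-1\right) 6 + 5 = \left(-2\right) 6 + 5 = -12 + 5 = -7$)
$K{\left(T,x \right)} = 121$ ($K{\left(T,x \right)} = \left(-4 - 7\right)^{2} = \left(-11\right)^{2} = 121$)
$- 27218 K{\left(5,1 \right)} = \left(-27218\right) 121 = -3293378$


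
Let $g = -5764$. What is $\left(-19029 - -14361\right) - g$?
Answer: $1096$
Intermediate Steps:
$\left(-19029 - -14361\right) - g = \left(-19029 - -14361\right) - -5764 = \left(-19029 + 14361\right) + 5764 = -4668 + 5764 = 1096$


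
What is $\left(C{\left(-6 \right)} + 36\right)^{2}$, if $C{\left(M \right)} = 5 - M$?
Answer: $2209$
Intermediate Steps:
$\left(C{\left(-6 \right)} + 36\right)^{2} = \left(\left(5 - -6\right) + 36\right)^{2} = \left(\left(5 + 6\right) + 36\right)^{2} = \left(11 + 36\right)^{2} = 47^{2} = 2209$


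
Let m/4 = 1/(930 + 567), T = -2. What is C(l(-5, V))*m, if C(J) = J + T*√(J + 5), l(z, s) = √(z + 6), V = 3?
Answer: 4/1497 - 8*√6/1497 ≈ -0.010418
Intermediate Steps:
l(z, s) = √(6 + z)
C(J) = J - 2*√(5 + J) (C(J) = J - 2*√(J + 5) = J - 2*√(5 + J))
m = 4/1497 (m = 4/(930 + 567) = 4/1497 ≈ 0.0026720)
C(l(-5, V))*m = (√(6 - 5) - 2*√(5 + √(6 - 5)))*(4/1497) = (√1 - 2*√(5 + √1))*(4/1497) = (1 - 2*√(5 + 1))*(4/1497) = (1 - 2*√6)*(4/1497) = 4/1497 - 8*√6/1497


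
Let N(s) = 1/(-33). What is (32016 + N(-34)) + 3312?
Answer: 1165823/33 ≈ 35328.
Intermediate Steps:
N(s) = -1/33
(32016 + N(-34)) + 3312 = (32016 - 1/33) + 3312 = 1056527/33 + 3312 = 1165823/33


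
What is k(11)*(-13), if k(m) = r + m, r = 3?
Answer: -182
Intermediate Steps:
k(m) = 3 + m
k(11)*(-13) = (3 + 11)*(-13) = 14*(-13) = -182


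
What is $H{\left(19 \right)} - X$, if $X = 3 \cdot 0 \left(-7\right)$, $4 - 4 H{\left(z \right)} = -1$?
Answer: $\frac{5}{4} \approx 1.25$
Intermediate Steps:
$H{\left(z \right)} = \frac{5}{4}$ ($H{\left(z \right)} = 1 - - \frac{1}{4} = 1 + \frac{1}{4} = \frac{5}{4}$)
$X = 0$ ($X = 0 \left(-7\right) = 0$)
$H{\left(19 \right)} - X = \frac{5}{4} - 0 = \frac{5}{4} + 0 = \frac{5}{4}$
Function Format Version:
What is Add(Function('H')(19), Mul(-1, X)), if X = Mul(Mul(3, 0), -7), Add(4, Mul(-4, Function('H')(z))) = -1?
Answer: Rational(5, 4) ≈ 1.2500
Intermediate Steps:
Function('H')(z) = Rational(5, 4) (Function('H')(z) = Add(1, Mul(Rational(-1, 4), -1)) = Add(1, Rational(1, 4)) = Rational(5, 4))
X = 0 (X = Mul(0, -7) = 0)
Add(Function('H')(19), Mul(-1, X)) = Add(Rational(5, 4), Mul(-1, 0)) = Add(Rational(5, 4), 0) = Rational(5, 4)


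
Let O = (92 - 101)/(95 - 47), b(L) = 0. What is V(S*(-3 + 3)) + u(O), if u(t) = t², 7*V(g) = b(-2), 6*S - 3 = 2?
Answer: 9/256 ≈ 0.035156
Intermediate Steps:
S = ⅚ (S = ½ + (⅙)*2 = ½ + ⅓ = ⅚ ≈ 0.83333)
V(g) = 0 (V(g) = (⅐)*0 = 0)
O = -3/16 (O = -9/48 = -9*1/48 = -3/16 ≈ -0.18750)
V(S*(-3 + 3)) + u(O) = 0 + (-3/16)² = 0 + 9/256 = 9/256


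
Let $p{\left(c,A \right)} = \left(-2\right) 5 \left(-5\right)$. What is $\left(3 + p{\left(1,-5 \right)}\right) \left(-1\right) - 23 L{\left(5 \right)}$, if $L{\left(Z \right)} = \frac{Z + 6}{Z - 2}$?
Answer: $- \frac{412}{3} \approx -137.33$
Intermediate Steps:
$L{\left(Z \right)} = \frac{6 + Z}{-2 + Z}$
$p{\left(c,A \right)} = 50$ ($p{\left(c,A \right)} = \left(-10\right) \left(-5\right) = 50$)
$\left(3 + p{\left(1,-5 \right)}\right) \left(-1\right) - 23 L{\left(5 \right)} = \left(3 + 50\right) \left(-1\right) - 23 \frac{6 + 5}{-2 + 5} = 53 \left(-1\right) - 23 \cdot \frac{1}{3} \cdot 11 = -53 - 23 \cdot \frac{1}{3} \cdot 11 = -53 - \frac{253}{3} = - \frac{412}{3}$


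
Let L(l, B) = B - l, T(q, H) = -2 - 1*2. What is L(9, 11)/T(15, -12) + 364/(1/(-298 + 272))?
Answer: -18929/2 ≈ -9464.5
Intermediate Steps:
T(q, H) = -4 (T(q, H) = -2 - 2 = -4)
L(9, 11)/T(15, -12) + 364/(1/(-298 + 272)) = (11 - 1*9)/(-4) + 364/(1/(-298 + 272)) = (11 - 9)*(-¼) + 364/(1/(-26)) = 2*(-¼) + 364/(-1/26) = -½ + 364*(-26) = -½ - 9464 = -18929/2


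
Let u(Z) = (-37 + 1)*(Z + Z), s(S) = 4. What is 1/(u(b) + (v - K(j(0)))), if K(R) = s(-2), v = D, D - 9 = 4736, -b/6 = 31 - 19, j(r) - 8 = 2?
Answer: 1/9925 ≈ 0.00010076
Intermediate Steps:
j(r) = 10 (j(r) = 8 + 2 = 10)
b = -72 (b = -6*(31 - 19) = -6*12 = -72)
D = 4745 (D = 9 + 4736 = 4745)
v = 4745
u(Z) = -72*Z
K(R) = 4
1/(u(b) + (v - K(j(0)))) = 1/(-72*(-72) + (4745 - 1*4)) = 1/(5184 + (4745 - 4)) = 1/(5184 + 4741) = 1/9925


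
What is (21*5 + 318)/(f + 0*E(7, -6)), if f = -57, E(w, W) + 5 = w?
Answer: -141/19 ≈ -7.4211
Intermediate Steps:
E(w, W) = -5 + w
(21*5 + 318)/(f + 0*E(7, -6)) = (21*5 + 318)/(-57 + 0*(-5 + 7)) = (105 + 318)/(-57 + 0*2) = 423/(-57 + 0) = 423/(-57) = -1/57*423 = -141/19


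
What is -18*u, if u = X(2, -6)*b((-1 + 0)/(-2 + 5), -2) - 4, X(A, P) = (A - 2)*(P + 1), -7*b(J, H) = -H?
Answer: 72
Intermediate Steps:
b(J, H) = H/7 (b(J, H) = -(-1)*H/7 = H/7)
X(A, P) = (1 + P)*(-2 + A) (X(A, P) = (-2 + A)*(1 + P) = (1 + P)*(-2 + A))
u = -4 (u = (-2 + 2 - 2*(-6) + 2*(-6))*((1/7)*(-2)) - 4 = (-2 + 2 + 12 - 12)*(-2/7) - 4 = 0*(-2/7) - 4 = 0 - 4 = -4)
-18*u = -18*(-4) = 72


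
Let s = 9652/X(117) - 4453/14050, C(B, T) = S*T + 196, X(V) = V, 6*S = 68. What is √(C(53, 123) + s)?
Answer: √20082813889294/109590 ≈ 40.892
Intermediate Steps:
S = 34/3 (S = (⅙)*68 = 34/3 ≈ 11.333)
C(B, T) = 196 + 34*T/3 (C(B, T) = 34*T/3 + 196 = 196 + 34*T/3)
s = 135089599/1643850 (s = 9652/117 - 4453/14050 = 135089599/1643850 ≈ 82.179)
√(C(53, 123) + s) = √((196 + (34/3)*123) + 135089599/1643850) = √((196 + 1394) + 135089599/1643850) = √(1590 + 135089599/1643850) = √(2748811099/1643850) = √20082813889294/109590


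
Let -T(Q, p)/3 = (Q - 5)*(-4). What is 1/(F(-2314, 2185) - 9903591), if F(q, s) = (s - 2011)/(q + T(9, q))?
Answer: -1133/11220768690 ≈ -1.0097e-7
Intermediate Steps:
T(Q, p) = -60 + 12*Q (T(Q, p) = -3*(Q - 5)*(-4) = -3*(-5 + Q)*(-4) = -3*(20 - 4*Q) = -60 + 12*Q)
F(q, s) = (-2011 + s)/(48 + q) (F(q, s) = (s - 2011)/(q + (-60 + 12*9)) = (-2011 + s)/(q + (-60 + 108)) = (-2011 + s)/(q + 48) = (-2011 + s)/(48 + q))
1/(F(-2314, 2185) - 9903591) = 1/((-2011 + 2185)/(48 - 2314) - 9903591) = 1/(174/(-2266) - 9903591) = 1/(-1/2266*174 - 9903591) = 1/(-87/1133 - 9903591) = 1/(-11220768690/1133) = -1133/11220768690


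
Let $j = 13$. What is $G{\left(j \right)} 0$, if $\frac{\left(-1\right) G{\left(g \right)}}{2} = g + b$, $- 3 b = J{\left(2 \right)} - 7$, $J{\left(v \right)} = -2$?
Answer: $0$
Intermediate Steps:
$b = 3$ ($b = - \frac{-2 - 7}{3} = \left(- \frac{1}{3}\right) \left(-9\right) = 3$)
$G{\left(g \right)} = -6 - 2 g$ ($G{\left(g \right)} = - 2 \left(g + 3\right) = - 2 \left(3 + g\right) = -6 - 2 g$)
$G{\left(j \right)} 0 = \left(-6 - 26\right) 0 = \left(-32\right) 0 = 0$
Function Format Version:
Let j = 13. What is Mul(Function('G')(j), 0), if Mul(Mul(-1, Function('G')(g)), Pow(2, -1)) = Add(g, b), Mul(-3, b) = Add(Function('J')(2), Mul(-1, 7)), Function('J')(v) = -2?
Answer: 0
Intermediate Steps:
b = 3 (b = Mul(Rational(-1, 3), Add(-2, Mul(-1, 7))) = Mul(Rational(-1, 3), Add(-2, -7)) = Mul(Rational(-1, 3), -9) = 3)
Function('G')(g) = Add(-6, Mul(-2, g)) (Function('G')(g) = Mul(-2, Add(g, 3)) = Mul(-2, Add(3, g)) = Add(-6, Mul(-2, g)))
Mul(Function('G')(j), 0) = Mul(Add(-6, Mul(-2, 13)), 0) = Mul(Add(-6, -26), 0) = Mul(-32, 0) = 0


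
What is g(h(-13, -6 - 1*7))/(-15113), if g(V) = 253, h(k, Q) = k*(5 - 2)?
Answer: -253/15113 ≈ -0.016741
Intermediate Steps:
h(k, Q) = 3*k (h(k, Q) = k*3 = 3*k)
g(h(-13, -6 - 1*7))/(-15113) = 253/(-15113) = 253*(-1/15113) = -253/15113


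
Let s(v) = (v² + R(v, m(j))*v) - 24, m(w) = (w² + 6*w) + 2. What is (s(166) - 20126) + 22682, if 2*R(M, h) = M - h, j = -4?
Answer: 44364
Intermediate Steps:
m(w) = 2 + w² + 6*w
R(M, h) = M/2 - h/2 (R(M, h) = (M - h)/2 = M/2 - h/2)
s(v) = -24 + v² + v*(3 + v/2) (s(v) = (v² + (v/2 - (2 + (-4)² + 6*(-4))/2)*v) - 24 = (v² + (v/2 - (2 + 16 - 24)/2)*v) - 24 = (v² + (v/2 - ½*(-6))*v) - 24 = (v² + (v/2 + 3)*v) - 24 = (v² + (3 + v/2)*v) - 24 = (v² + v*(3 + v/2)) - 24 = -24 + v² + v*(3 + v/2))
(s(166) - 20126) + 22682 = ((-24 + 3*166 + (3/2)*166²) - 20126) + 22682 = ((-24 + 498 + (3/2)*27556) - 20126) + 22682 = ((-24 + 498 + 41334) - 20126) + 22682 = (41808 - 20126) + 22682 = 21682 + 22682 = 44364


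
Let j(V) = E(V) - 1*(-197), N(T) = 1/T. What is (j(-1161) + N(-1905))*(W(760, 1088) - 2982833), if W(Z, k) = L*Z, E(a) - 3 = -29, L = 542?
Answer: -279161731134/635 ≈ -4.3962e+8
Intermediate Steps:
E(a) = -26 (E(a) = 3 - 29 = -26)
W(Z, k) = 542*Z
j(V) = 171 (j(V) = -26 - 1*(-197) = -26 + 197 = 171)
(j(-1161) + N(-1905))*(W(760, 1088) - 2982833) = (171 + 1/(-1905))*(542*760 - 2982833) = (171 - 1/1905)*(411920 - 2982833) = (325754/1905)*(-2570913) = -279161731134/635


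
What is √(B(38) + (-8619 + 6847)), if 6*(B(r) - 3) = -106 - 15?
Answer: I*√64410/6 ≈ 42.299*I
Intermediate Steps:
B(r) = -103/6 (B(r) = 3 + (-106 - 15)/6 = 3 + (⅙)*(-121) = 3 - 121/6 = -103/6)
√(B(38) + (-8619 + 6847)) = √(-103/6 + (-8619 + 6847)) = √(-103/6 - 1772) = √(-10735/6) = I*√64410/6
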